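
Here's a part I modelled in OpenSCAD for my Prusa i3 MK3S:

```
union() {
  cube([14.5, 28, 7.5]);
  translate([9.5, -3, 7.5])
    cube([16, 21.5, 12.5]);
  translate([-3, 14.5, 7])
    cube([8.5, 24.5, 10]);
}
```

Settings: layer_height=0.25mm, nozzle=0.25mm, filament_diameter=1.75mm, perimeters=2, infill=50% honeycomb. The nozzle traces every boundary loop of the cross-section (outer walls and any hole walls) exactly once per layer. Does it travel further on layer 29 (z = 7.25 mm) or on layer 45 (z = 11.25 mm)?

Layer 29 (z = 7.25): the cube (footprint 14.5×28) is included at this height (perimeter 85.00 mm); the cube at (9.5, -3) does not reach this height (z outside [7.5, 20]); the cube at (-3, 14.5) is present — its section is the full 8.5×24.5 rectangle (perimeter 66.00 mm); Combining (union): the regions partially overlap (shared area 74.25 mm²), so the edge portions inside another operand are dropped and the merged outline is re-measured after clipping — boundary = 113.00 mm. So its perimeter = 113.00 mm. Layer 45 (z = 11.25): the cube does not reach this height (z outside [0, 7.5]); the cube at (9.5, -3) is present — its section is the full 16×21.5 rectangle (perimeter 75.00 mm); the cube at (-3, 14.5) (footprint 8.5×24.5) is included at this height (perimeter 66.00 mm); Merging all regions: the 2 present regions are separate (no shared area or edge), so areas and boundary lengths simply add and each stays a separate island — boundary = 141.00 mm. So its perimeter = 141.00 mm. Layer 45 is larger (141.00 vs 113.00 mm).

layer 45 (z = 11.25 mm)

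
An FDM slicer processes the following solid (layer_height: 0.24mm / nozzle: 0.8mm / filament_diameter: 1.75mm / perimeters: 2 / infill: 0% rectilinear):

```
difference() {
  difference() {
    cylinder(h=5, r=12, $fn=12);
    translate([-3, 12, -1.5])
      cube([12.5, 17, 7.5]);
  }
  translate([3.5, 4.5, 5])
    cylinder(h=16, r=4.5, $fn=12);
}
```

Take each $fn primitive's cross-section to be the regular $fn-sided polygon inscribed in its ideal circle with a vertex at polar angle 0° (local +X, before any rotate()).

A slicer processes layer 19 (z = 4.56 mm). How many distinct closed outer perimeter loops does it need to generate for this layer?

At z = 4.56 mm: the cylinder: section is a regular 12-gon, circumradius r=12; the cube at (-3, 12) (footprint 12.5×17) is included at this height; Taking the first minus the rest: starting from the r=12 cylinder, the 12.5×17 cube at (-3, 12) misses the remaining region (no effect) — 1 connected region; the cylinder at (3.5, 4.5) does not reach this height (z outside [5, 21]); After the difference (first − rest): none of the subtracted shapes is present at this height, so the result so far is unchanged — 1 connected region. The result has 1 disconnected region.

1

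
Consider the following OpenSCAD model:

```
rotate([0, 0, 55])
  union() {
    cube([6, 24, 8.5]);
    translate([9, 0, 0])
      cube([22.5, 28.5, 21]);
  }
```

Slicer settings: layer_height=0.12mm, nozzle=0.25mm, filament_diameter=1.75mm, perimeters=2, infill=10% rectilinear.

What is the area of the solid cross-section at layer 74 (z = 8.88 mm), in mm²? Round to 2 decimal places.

At z = 8.88 mm: the cube is not intersected at this z (z outside [0, 8.5]); the 22.5×28.5 cube at (9, 0) contributes its full rectangle (area 641.25 mm²); Combining (union): only the 22.5×28.5 cube at (9, 0) is present, so the union is just that shape — area = 641.25 mm²; (whole slice rotated 55° about Z — lengths, areas and connectivity unchanged). Overall, the cross-section is a single solid region. Net area = 641.25 mm².

641.25 mm²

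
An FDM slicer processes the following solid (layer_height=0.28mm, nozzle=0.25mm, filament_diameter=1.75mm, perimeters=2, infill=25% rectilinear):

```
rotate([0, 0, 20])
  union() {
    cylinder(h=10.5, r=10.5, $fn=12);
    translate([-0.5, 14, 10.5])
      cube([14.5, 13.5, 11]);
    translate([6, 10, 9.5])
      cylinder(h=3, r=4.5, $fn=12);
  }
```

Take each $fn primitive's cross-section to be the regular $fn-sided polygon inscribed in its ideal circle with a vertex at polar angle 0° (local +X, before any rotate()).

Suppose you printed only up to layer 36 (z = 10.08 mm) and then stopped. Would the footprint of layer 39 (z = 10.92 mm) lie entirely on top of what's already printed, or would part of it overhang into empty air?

Compare the two slices. At z = 10.08: the r=10.5 cylinder gives a regular 12-gon of circumradius 10.5 (constant along its height) (area = (12/2)·10.500²·sin(360°/12) = 330.75 mm²); the cube at (-0.5, 14) is not intersected at this z (z outside [10.5, 21.5]); the r=4.5 cylinder at (6, 10) contributes a regular 12-gon of circumradius 4.5 (area = (12/2)·4.500²·sin(360°/12) = 60.75 mm²); Merging all regions: the regions partially overlap — summed areas 391.50 mm² minus the doubly-counted overlap 15.90 mm² gives 375.60 mm² — area = 375.60 mm²; (whole slice rotated 20° about Z — lengths, areas and connectivity unchanged). At z = 10.92: the cylinder is absent (z outside [0, 10.5]); the cube at (-0.5, 14) (footprint 14.5×13.5) is included at this height (area 195.75 mm²); the r=4.5 cylinder at (6, 10) gives a regular 12-gon of circumradius 4.5 (constant along its height) (area = (12/2)·4.500²·sin(360°/12) = 60.75 mm²); Merging all regions: the regions partially overlap — summed areas 256.50 mm² minus the doubly-counted overlap 0.93 mm² gives 255.57 mm² — area = 255.57 mm²; (rotated 20° about Z; rotation is an isometry so areas/perimeters/island counts are preserved). Checking containment: at z = 10.92 the cross-section extends beyond the z = 10.08 cross-section by about 194.82 mm².

part overhangs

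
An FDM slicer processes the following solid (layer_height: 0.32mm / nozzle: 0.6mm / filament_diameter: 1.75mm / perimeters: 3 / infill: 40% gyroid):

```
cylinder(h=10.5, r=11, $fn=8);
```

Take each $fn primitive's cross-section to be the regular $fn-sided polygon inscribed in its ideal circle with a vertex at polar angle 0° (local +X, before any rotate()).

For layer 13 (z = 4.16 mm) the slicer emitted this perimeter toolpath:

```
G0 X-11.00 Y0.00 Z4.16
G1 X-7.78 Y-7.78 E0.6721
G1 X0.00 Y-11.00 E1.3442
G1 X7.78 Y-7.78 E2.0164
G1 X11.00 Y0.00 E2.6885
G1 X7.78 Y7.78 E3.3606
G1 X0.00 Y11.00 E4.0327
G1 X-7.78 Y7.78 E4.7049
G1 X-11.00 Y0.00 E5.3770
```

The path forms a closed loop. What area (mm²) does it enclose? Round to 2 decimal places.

342.32 mm²

Apply the shoelace formula to the sequence of (X, Y) vertices; enclosed area = 342.32 mm².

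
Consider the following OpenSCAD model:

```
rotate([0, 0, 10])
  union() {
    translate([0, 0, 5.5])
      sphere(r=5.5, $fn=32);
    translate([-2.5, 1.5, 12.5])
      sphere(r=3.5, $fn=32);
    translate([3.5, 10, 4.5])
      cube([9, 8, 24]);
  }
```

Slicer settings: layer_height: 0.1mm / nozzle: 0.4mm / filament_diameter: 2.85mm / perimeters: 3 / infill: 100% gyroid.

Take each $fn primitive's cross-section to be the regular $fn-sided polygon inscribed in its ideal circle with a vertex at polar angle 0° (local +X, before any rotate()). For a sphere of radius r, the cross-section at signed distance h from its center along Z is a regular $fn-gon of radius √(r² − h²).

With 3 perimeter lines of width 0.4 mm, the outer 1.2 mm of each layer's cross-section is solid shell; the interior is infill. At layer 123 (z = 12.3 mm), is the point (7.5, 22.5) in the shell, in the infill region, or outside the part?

At z = 12.3 mm: the sphere is absent (|z−center|=6.800 > r=5.5); the sphere at (-2.5, 1.5): section is a regular 32-gon, circumradius = √(r²−h²) = √(3.5²−0.2²) = 3.494; the cube at (3.5, 10) is present — its section is the full 9×8 rectangle; Merging all regions: the 2 present regions are separate (no shared area or edge), so areas and boundary lengths simply add and each stays a separate island — 2 connected regions; (rotated 10° about Z; rotation is an isometry so areas/perimeters/island counts are preserved). Overall, the cross-section has 2 separate islands. Undo the 10° rotation: the query point maps to (11.293, 20.856) in the un-rotated model frame. The nearest boundary edge runs (3.50, 18.00)→(12.50, 18.00); distance from the point to it = 2.86 mm. The point is not inside any of the regions above, so it lies outside the cross-section (2.86 mm from the nearest boundary).

outside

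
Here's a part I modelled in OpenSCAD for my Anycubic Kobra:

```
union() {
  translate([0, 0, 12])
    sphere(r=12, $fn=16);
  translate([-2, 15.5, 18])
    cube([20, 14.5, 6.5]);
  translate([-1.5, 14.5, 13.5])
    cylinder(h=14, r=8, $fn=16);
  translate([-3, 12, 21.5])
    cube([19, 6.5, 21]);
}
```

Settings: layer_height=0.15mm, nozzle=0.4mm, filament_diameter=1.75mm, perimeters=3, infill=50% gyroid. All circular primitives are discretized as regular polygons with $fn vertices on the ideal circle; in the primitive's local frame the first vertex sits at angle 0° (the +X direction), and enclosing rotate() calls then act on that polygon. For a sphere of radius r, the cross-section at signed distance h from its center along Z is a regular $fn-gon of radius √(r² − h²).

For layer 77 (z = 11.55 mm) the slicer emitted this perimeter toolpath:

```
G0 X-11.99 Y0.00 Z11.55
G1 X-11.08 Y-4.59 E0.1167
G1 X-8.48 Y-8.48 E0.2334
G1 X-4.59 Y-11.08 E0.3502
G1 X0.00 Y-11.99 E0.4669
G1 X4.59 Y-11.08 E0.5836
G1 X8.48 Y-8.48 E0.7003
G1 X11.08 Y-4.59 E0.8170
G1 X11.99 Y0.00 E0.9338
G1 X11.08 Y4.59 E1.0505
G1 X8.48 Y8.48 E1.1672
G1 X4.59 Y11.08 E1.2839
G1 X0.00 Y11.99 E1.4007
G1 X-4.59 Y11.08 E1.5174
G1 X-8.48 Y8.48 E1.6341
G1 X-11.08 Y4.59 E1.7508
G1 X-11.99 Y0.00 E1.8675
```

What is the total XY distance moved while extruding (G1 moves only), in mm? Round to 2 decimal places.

74.87 mm

Sum the Euclidean lengths of each G1 segment: total = 74.87 mm.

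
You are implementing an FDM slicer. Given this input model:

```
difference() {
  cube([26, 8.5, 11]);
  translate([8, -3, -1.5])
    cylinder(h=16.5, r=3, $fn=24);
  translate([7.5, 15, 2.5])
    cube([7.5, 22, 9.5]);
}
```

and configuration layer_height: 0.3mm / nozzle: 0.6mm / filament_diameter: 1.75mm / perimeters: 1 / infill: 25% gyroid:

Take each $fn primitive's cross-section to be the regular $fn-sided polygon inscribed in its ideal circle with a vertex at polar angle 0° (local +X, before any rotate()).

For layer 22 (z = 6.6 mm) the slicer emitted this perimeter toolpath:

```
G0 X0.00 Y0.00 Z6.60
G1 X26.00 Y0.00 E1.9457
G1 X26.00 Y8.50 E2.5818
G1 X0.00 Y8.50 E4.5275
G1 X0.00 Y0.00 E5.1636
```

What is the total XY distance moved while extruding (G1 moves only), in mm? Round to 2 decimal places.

69.00 mm

Sum the Euclidean lengths of each G1 segment: total = 69.00 mm.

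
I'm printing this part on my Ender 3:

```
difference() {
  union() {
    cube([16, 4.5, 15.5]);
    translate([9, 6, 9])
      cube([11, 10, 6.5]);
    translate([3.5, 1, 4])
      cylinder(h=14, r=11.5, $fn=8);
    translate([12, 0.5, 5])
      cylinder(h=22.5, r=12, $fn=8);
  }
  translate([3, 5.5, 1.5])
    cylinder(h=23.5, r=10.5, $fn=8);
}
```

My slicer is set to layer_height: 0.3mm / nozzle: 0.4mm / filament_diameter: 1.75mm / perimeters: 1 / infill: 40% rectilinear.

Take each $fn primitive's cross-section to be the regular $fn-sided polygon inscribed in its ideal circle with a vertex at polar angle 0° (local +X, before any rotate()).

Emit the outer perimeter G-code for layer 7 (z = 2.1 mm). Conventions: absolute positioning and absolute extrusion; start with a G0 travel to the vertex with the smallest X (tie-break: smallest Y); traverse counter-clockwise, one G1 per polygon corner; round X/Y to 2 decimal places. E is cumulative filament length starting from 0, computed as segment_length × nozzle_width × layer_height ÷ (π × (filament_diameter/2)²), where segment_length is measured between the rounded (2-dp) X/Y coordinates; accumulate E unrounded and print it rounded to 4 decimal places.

At z = 2.1 mm: the cube (footprint 16×4.5) is included at this height; the cube at (9, 6) is absent (z outside [9, 15.5]); the cylinder at (3.5, 1) does not reach this height (z outside [4, 18]); the cylinder at (12, 0.5) is absent (z outside [5, 27.5]); Merging all regions: only the 16×4.5 cube is present, so the union is just that shape — 1 connected region; the r=10.5 cylinder at (3, 5.5) gives a regular 8-gon of circumradius 10.5 (constant along its height); Subtracting the remaining from the first: starting from that combined region, the r=10.5 cylinder at (3, 5.5) partially overlaps it — only the 54.69 mm² overlap (of its 311.83 mm²) is removed, clipping the outline — 1 connected region. The outline is a single polygon with 4 vertices. Extrusion per mm of travel: 0.4 × 0.3 / (π × 0.875²) = 0.049890. Accumulating E over each segment gives final E = 0.8513.

G0 X11.22 Y0.00 Z2.10
G1 X16.00 Y0.00 E0.2385
G1 X16.00 Y4.50 E0.4630
G1 X13.09 Y4.50 E0.6082
G1 X11.22 Y0.00 E0.8513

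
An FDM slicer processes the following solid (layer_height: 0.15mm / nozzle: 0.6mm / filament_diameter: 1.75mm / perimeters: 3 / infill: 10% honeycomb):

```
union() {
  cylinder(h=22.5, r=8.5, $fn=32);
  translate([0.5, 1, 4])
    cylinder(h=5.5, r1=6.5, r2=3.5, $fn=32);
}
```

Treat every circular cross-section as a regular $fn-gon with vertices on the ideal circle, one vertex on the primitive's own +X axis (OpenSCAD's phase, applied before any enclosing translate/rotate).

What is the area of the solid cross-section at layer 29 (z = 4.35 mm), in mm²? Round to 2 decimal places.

At z = 4.35 mm: the r=8.5 cylinder gives a regular 32-gon of circumradius 8.5 (constant along its height) (area = (32/2)·8.500²·sin(360°/32) = 225.52 mm²); the cone at (0.5, 1) contributes a regular 32-gon of circumradius 6.309 (interpolated between r1=6.5 and r2=3.5 at t=0.064) (area = (32/2)·6.309²·sin(360°/32) = 124.25 mm²); Merging all regions: the cone at (0.5, 1) lies entirely inside the r=8.5 cylinder, so the union is just the r=8.5 cylinder — area = 225.52 mm². Overall, the cross-section is a single solid region. Net area = 225.52 mm².

225.52 mm²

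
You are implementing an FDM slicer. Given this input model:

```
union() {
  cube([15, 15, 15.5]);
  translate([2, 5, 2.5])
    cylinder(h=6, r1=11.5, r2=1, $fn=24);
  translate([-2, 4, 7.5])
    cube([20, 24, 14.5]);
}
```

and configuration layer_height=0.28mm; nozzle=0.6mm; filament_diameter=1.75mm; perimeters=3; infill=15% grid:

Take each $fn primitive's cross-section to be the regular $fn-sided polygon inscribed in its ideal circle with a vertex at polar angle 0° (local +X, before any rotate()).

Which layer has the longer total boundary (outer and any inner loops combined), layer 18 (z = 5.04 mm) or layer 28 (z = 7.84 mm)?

layer 28 (z = 7.84 mm)

Layer 18 (z = 5.04): the cube (footprint 15×15) is included at this height (perimeter 60.00 mm); the cone at (2, 5) (r1=11.5→r2=1) has section circumradius 7.055 here — a regular 24-gon (perimeter = 2·24·7.055·sin(180°/24) = 44.20 mm); the cube at (-2, 4) is not intersected at this z (z outside [7.5, 22]); Taking the union: the regions partially overlap (shared area 94.31 mm²), so the edge portions inside another operand are dropped and the merged outline is re-measured after clipping — boundary = 66.86 mm. So its perimeter = 66.86 mm. Layer 28 (z = 7.84): the 15×15 cube contributes its full rectangle (perimeter 60.00 mm); the cone at (2, 5) (r1=11.5→r2=1) has section circumradius 2.155 here — a regular 24-gon (perimeter = 2·24·2.155·sin(180°/24) = 13.50 mm); the cube at (-2, 4) is present — its section is the full 20×24 rectangle (perimeter 88.00 mm); Combining (union): the regions partially overlap (shared area 179.42 mm²), so the edge portions inside another operand are dropped and the merged outline is re-measured after clipping — boundary = 96.00 mm. So its perimeter = 96.00 mm. Layer 28 is larger (96.00 vs 66.86 mm).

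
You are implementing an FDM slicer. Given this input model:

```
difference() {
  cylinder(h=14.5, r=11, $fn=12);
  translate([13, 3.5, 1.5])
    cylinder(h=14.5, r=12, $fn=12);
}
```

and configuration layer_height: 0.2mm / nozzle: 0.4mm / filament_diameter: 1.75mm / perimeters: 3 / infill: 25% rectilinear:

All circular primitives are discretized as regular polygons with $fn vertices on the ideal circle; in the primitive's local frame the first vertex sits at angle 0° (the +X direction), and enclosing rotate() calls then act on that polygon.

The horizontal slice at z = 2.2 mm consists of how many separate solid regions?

At z = 2.2 mm: the r=11 cylinder contributes a regular 12-gon of circumradius 11; the r=12 cylinder at (13, 3.5) gives a regular 12-gon of circumradius 12 (constant along its height); Subtracting the remaining from the first: starting from the r=11 cylinder, the r=12 cylinder at (13, 3.5) partially overlaps it — only the 113.63 mm² overlap (of its 432.00 mm²) is removed, clipping the outline — 1 connected region. The result has 1 disconnected region.

1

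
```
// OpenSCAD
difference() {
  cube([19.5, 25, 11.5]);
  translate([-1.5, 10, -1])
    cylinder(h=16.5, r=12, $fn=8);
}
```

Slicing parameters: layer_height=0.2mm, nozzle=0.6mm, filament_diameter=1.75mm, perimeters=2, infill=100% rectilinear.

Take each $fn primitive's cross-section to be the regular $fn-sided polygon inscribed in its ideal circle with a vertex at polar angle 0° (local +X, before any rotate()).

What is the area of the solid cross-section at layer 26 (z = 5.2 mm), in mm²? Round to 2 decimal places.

At z = 5.2 mm: the cube (footprint 19.5×25) is included at this height (area 487.50 mm²); the r=12 cylinder at (-1.5, 10) gives a regular 8-gon of circumradius 12 (constant along its height) (area = (8/2)·12.000²·sin(360°/8) = 407.29 mm²); Taking the first minus the rest: starting from the 19.5×25 cube (487.50 mm²), the r=12 cylinder at (-1.5, 10) partially overlaps it — only the 166.28 mm² overlap (of its 407.29 mm²) is removed, clipping the outline — area = 321.22 mm². Overall, the cross-section is a single solid region. Net area = 321.22 mm².

321.22 mm²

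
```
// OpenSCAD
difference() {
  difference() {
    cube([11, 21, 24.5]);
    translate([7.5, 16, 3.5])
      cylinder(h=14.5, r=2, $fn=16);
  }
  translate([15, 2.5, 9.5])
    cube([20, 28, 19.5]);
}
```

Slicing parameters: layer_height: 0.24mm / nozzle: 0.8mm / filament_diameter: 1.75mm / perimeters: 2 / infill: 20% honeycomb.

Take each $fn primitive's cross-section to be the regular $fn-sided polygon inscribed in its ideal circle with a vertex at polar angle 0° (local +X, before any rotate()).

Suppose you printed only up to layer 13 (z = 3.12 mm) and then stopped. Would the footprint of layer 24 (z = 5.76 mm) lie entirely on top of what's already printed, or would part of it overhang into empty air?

entirely on top

Compare the two slices. At z = 3.12: the 11×21 cube contributes its full rectangle (area 231.00 mm²); the cylinder at (7.5, 16) is not intersected at this z (z outside [3.5, 18]); Subtracting the remaining from the first: none of the subtracted shapes is present at this height, so the 11×21 cube is unchanged — area = 231.00 mm²; the cube at (15, 2.5) is not intersected at this z (z outside [9.5, 29]); After the difference (first − rest): none of the subtracted shapes is present at this height, so that combined region is unchanged — area = 231.00 mm². At z = 5.76: the 11×21 cube contributes its full rectangle (area 231.00 mm²); the r=2 cylinder at (7.5, 16) contributes a regular 16-gon of circumradius 2 (area = (16/2)·2.000²·sin(360°/16) = 12.25 mm²); Taking the first minus the rest: starting from the 11×21 cube (231.00 mm²), the r=2 cylinder at (7.5, 16) lies wholly inside it (removes its full 12.25 mm² and its 12.49 mm outline becomes a hole wall) — area = 218.75 mm²; the cube at (15, 2.5) is absent (z outside [9.5, 29]); Subtracting the remaining from the first: none of the subtracted shapes is present at this height, so the result so far is unchanged — area = 218.75 mm². Checking containment: the cross-section at z = 5.76 is a subset of the cross-section at z = 3.12.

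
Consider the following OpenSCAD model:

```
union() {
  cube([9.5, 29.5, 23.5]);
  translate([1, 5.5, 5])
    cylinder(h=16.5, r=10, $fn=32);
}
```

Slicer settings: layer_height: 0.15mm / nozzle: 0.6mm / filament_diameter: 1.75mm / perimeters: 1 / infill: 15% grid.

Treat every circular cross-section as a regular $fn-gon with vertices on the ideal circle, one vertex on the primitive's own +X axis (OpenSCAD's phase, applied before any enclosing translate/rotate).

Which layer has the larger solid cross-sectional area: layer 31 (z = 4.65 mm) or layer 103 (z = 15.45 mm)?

layer 103 (z = 15.45 mm)

Layer 31 (z = 4.65): the cube (footprint 9.5×29.5) is included at this height (area 280.25 mm²); the cylinder at (1, 5.5) does not reach this height (z outside [5, 21.5]); Taking the union: only the 9.5×29.5 cube is present, so the union is just that shape — area = 280.25 mm². So its area = 280.25 mm². Layer 103 (z = 15.45): the 9.5×29.5 cube contributes its full rectangle (area 280.25 mm²); the r=10 cylinder at (1, 5.5) contributes a regular 32-gon of circumradius 10 (area = (32/2)·10.000²·sin(360°/32) = 312.14 mm²); Merging all regions: the regions partially overlap — summed areas 592.39 mm² minus the doubly-counted overlap 135.05 mm² gives 457.35 mm² — area = 457.35 mm². So its area = 457.35 mm². Layer 103 is larger (457.35 vs 280.25 mm²).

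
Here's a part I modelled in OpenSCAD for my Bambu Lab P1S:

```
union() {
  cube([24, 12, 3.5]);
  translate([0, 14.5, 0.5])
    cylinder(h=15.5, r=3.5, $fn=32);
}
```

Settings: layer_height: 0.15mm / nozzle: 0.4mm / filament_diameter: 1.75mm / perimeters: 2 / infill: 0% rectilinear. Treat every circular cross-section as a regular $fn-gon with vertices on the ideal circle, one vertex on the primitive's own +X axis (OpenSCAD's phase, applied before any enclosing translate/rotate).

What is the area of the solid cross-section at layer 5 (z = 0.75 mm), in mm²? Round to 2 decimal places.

324.58 mm²

At z = 0.75 mm: the 24×12 cube contributes its full rectangle (area 288.00 mm²); the r=3.5 cylinder at (0, 14.5) gives a regular 32-gon of circumradius 3.5 (constant along its height) (area = (32/2)·3.500²·sin(360°/32) = 38.24 mm²); Taking the union: the regions partially overlap — summed areas 326.24 mm² minus the doubly-counted overlap 1.66 mm² gives 324.58 mm² — area = 324.58 mm². Overall, the cross-section is a single solid region. Net area = 324.58 mm².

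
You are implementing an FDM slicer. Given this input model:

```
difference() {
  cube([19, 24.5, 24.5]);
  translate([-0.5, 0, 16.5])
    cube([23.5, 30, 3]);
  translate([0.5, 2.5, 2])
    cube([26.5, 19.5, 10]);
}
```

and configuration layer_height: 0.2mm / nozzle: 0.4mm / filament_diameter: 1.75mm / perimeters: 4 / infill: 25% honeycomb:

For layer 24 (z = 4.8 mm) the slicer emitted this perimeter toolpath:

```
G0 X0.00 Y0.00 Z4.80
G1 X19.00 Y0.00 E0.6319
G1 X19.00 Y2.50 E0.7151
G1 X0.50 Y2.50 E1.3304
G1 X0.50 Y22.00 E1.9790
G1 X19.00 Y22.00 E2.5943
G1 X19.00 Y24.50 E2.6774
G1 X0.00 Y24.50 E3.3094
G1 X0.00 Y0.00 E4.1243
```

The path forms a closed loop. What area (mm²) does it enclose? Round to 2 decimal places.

104.75 mm²

Apply the shoelace formula to the sequence of (X, Y) vertices; enclosed area = 104.75 mm².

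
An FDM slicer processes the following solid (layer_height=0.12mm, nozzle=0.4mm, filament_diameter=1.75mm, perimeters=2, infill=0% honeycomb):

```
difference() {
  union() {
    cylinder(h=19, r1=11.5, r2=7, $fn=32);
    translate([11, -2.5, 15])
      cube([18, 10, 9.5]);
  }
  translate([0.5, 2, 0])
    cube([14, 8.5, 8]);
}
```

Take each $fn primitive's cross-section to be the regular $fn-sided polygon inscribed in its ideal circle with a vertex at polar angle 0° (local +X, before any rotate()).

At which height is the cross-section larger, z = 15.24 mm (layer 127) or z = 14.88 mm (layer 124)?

Layer 127 (z = 15.24): the cone: at t=0.802 of its height the radius interpolates to r₁+(r₂−r₁)t = 7.891, giving a regular 32-gon of that circumradius (area = (32/2)·7.891²·sin(360°/32) = 194.34 mm²); the cube at (11, -2.5) (footprint 18×10) is included at this height (area 180.00 mm²); Combining (union): the 2 present regions are separate (no shared area or edge), so areas and boundary lengths simply add and each stays a separate island — area = 374.34 mm²; the cube at (0.5, 2) is absent (z outside [0, 8]); After the difference (first − rest): none of the subtracted shapes is present at this height, so that combined region is unchanged — area = 374.34 mm². So its area = 374.34 mm². Layer 124 (z = 14.88): the cone contributes a regular 32-gon of circumradius 7.976 (interpolated between r1=11.5 and r2=7 at t=0.783) (area = (32/2)·7.976²·sin(360°/32) = 198.57 mm²); the cube at (11, -2.5) does not reach this height (z outside [15, 24.5]); Merging all regions: only the cone is present, so the union is just that shape — area = 198.57 mm²; the cube at (0.5, 2) is absent (z outside [0, 8]); Subtracting the remaining from the first: none of the subtracted shapes is present at this height, so that combined region is unchanged — area = 198.57 mm². So its area = 198.57 mm². Layer 127 is larger (374.34 vs 198.57 mm²).

layer 127 (z = 15.24 mm)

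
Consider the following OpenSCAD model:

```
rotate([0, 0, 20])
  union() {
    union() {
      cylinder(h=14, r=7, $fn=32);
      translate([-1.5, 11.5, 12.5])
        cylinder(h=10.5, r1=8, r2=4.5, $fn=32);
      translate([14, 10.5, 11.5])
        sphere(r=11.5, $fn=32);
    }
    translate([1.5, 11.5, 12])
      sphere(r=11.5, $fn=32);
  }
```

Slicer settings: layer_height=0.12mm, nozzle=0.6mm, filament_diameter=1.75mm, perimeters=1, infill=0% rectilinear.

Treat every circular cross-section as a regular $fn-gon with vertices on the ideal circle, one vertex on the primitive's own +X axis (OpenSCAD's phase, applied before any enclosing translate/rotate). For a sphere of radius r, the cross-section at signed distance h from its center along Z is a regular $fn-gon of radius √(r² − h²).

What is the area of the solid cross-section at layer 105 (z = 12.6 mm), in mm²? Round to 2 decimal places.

At z = 12.6 mm: the r=7 cylinder contributes a regular 32-gon of circumradius 7 (area = (32/2)·7.000²·sin(360°/32) = 152.95 mm²); the cone at (-1.5, 11.5) (r1=8→r2=4.5) has section circumradius 7.967 here — a regular 32-gon (area = (32/2)·7.967²·sin(360°/32) = 198.11 mm²); the sphere at (14, 10.5): section is a regular 32-gon, circumradius = √(r²−h²) = √(11.5²−1.1²) = 11.447 (area = (32/2)·11.447²·sin(360°/32) = 409.03 mm²); Combining (union): the regions partially overlap — summed areas 760.10 mm² minus the doubly-counted overlap 53.78 mm² gives 706.32 mm² — area = 706.32 mm²; the r=11.5 sphere at (1.5, 11.5) slices to a regular 32-gon of circumradius 11.484 (√(r²−h²) with h=0.6 from center) (area = (32/2)·11.484²·sin(360°/32) = 411.69 mm²); Merging all regions: the regions partially overlap — summed areas 1118.01 mm² minus the doubly-counted overlap 347.65 mm² gives 770.36 mm² — area = 770.36 mm²; (whole slice rotated 20° about Z — lengths, areas and connectivity unchanged). Overall, the cross-section is a single solid region. Net area = 770.36 mm².

770.36 mm²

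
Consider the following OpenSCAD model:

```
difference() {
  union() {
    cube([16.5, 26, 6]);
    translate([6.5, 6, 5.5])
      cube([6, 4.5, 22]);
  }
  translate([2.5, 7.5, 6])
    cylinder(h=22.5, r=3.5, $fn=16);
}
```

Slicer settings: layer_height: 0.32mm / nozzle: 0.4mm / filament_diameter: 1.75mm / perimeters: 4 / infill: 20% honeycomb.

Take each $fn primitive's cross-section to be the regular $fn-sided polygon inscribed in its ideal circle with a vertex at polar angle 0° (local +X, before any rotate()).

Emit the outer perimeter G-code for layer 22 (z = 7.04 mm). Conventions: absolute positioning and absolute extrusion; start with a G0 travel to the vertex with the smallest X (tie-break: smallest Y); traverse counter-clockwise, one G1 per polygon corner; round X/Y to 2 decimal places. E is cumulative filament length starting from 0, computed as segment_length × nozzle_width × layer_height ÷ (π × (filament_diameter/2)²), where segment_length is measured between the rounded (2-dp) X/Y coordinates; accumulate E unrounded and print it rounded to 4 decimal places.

At z = 7.04 mm: the cube does not reach this height (z outside [0, 6]); the cube at (6.5, 6) (footprint 6×4.5) is included at this height; Taking the union: only the 6×4.5 cube at (6.5, 6) is present, so the union is just that shape — 1 connected region; the r=3.5 cylinder at (2.5, 7.5) contributes a regular 16-gon of circumradius 3.5; After the difference (first − rest): starting from that combined region, the r=3.5 cylinder at (2.5, 7.5) misses the remaining region (no effect) — 1 connected region. The outline is a single polygon with 4 vertices. Extrusion per mm of travel: 0.4 × 0.32 / (π × 0.875²) = 0.053216. Accumulating E over each segment gives final E = 1.1175.

G0 X6.50 Y6.00 Z7.04
G1 X12.50 Y6.00 E0.3193
G1 X12.50 Y10.50 E0.5588
G1 X6.50 Y10.50 E0.8781
G1 X6.50 Y6.00 E1.1175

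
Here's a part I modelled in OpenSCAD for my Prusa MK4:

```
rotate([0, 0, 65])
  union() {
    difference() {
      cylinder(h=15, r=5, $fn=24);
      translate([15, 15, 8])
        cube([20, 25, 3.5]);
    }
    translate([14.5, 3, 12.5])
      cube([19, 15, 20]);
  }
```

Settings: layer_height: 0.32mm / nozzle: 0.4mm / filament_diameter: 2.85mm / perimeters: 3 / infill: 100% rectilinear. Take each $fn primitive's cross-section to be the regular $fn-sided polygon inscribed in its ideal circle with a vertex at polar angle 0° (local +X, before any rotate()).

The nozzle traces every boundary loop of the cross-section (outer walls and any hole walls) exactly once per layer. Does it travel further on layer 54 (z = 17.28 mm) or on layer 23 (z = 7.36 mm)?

layer 54 (z = 17.28 mm)

Layer 54 (z = 17.28): the cylinder is absent (z outside [0, 15]); the cube at (15, 15) is not intersected at this z (z outside [8, 11.5]); Taking the first minus the rest: the first operand is absent here, so nothing remains; the 19×15 cube at (14.5, 3) contributes its full rectangle (perimeter 68.00 mm); Merging all regions: only the 19×15 cube at (14.5, 3) is present, so the union is just that shape — boundary = 68.00 mm; (rotated 65° about Z; rotation is an isometry so areas/perimeters/island counts are preserved). So its perimeter = 68.00 mm. Layer 23 (z = 7.36): the cylinder: section is a regular 24-gon, circumradius r=5 (perimeter = 2·24·5.000·sin(180°/24) = 31.33 mm); the cube at (15, 15) does not reach this height (z outside [8, 11.5]); Taking the first minus the rest: none of the subtracted shapes is present at this height, so the r=5 cylinder is unchanged — boundary = 31.33 mm; the cube at (14.5, 3) is not intersected at this z (z outside [12.5, 32.5]); Merging all regions: only that combined region is present, so the union is just that shape — boundary = 31.33 mm; (whole slice rotated 65° about Z — lengths, areas and connectivity unchanged). So its perimeter = 31.33 mm. Layer 54 is larger (68.00 vs 31.33 mm).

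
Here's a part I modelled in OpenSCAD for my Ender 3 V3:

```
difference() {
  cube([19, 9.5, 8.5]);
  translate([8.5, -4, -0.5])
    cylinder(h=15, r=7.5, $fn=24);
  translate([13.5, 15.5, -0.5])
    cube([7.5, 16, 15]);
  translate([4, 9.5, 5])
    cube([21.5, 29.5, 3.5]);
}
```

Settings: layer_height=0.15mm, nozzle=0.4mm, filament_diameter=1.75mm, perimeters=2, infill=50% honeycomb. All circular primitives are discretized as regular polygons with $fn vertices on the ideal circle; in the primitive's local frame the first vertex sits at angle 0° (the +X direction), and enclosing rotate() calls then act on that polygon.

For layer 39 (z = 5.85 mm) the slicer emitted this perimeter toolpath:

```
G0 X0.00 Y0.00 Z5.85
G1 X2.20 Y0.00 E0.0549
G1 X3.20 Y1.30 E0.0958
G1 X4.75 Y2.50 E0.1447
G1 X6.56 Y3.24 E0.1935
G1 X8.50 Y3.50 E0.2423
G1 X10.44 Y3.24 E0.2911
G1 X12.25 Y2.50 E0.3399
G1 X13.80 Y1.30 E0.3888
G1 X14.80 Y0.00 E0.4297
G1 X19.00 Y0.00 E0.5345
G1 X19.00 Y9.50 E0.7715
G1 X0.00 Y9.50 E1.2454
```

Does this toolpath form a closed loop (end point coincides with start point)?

Start point (G0): (0.00, 0.00). End point (last G1): the path does not return to the start — open.

no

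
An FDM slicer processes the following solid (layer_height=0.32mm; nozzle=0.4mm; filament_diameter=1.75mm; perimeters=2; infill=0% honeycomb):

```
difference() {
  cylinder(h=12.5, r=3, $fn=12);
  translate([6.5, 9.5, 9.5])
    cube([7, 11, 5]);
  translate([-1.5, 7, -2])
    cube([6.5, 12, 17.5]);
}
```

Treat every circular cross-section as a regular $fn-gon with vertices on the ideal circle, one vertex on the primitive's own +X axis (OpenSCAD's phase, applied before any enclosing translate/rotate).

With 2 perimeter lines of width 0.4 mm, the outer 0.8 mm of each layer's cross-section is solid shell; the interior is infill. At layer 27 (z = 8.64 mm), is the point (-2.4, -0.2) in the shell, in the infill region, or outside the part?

At z = 8.64 mm: the r=3 cylinder gives a regular 12-gon of circumradius 3 (constant along its height); the cube at (6.5, 9.5) does not reach this height (z outside [9.5, 14.5]); the 6.5×12 cube at (-1.5, 7) contributes its full rectangle; Subtracting the remaining from the first: starting from the r=3 cylinder, the 6.5×12 cube at (-1.5, 7) misses the remaining region (no effect) — 1 connected region. Overall, the cross-section is a single solid region. The nearest boundary edge runs (-2.60, -1.50)→(-3.00, 0.00); distance from the point to it = 0.53 mm. The point is inside the cross-section, 0.53 mm from the nearest boundary — within the 0.8 mm shell band (2 × 0.4).

shell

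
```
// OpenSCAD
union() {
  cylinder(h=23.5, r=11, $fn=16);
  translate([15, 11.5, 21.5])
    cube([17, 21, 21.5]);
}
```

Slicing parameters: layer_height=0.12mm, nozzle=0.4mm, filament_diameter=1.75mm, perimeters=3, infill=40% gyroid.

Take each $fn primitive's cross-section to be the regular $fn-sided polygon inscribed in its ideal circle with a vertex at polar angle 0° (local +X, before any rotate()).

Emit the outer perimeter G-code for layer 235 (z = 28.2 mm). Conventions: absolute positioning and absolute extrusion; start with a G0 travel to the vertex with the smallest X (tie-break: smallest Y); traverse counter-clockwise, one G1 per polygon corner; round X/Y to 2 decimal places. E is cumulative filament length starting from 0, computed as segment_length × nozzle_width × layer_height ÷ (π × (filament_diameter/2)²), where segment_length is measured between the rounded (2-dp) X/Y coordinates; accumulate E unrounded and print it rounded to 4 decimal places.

G0 X15.00 Y11.50 Z28.20
G1 X32.00 Y11.50 E0.3393
G1 X32.00 Y32.50 E0.7583
G1 X15.00 Y32.50 E1.0976
G1 X15.00 Y11.50 E1.5167

At z = 28.2 mm: the cylinder is not intersected at this z (z outside [0, 23.5]); the cube at (15, 11.5) (footprint 17×21) is included at this height; Merging all regions: only the 17×21 cube at (15, 11.5) is present, so the union is just that shape — 1 connected region. The outline is a single polygon with 4 vertices. Extrusion per mm of travel: 0.4 × 0.12 / (π × 0.875²) = 0.019956. Accumulating E over each segment gives final E = 1.5167.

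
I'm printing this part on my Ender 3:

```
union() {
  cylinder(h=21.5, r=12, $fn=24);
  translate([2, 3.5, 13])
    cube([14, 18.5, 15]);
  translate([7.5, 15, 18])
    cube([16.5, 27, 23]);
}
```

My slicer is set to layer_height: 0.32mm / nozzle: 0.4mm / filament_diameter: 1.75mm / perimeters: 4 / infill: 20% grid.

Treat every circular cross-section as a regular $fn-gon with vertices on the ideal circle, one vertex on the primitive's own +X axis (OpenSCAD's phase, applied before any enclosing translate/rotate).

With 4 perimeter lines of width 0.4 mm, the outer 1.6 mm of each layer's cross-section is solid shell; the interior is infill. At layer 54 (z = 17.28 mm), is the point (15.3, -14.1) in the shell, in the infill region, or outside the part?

At z = 17.28 mm: the r=12 cylinder contributes a regular 24-gon of circumradius 12; the cube at (2, 3.5) is present — its section is the full 14×18.5 rectangle; the cube at (7.5, 15) is absent (z outside [18, 41]); Combining (union): the regions partially overlap (shared area 53.90 mm²), so overlapping operands fuse into one piece — 1 connected region. Overall, the cross-section is a single solid region. The nearest boundary edge runs (10.39, -6.00)→(8.49, -8.49); distance from the point to it = 8.83 mm. The point is not inside any of the regions above, so it lies outside the cross-section (8.83 mm from the nearest boundary).

outside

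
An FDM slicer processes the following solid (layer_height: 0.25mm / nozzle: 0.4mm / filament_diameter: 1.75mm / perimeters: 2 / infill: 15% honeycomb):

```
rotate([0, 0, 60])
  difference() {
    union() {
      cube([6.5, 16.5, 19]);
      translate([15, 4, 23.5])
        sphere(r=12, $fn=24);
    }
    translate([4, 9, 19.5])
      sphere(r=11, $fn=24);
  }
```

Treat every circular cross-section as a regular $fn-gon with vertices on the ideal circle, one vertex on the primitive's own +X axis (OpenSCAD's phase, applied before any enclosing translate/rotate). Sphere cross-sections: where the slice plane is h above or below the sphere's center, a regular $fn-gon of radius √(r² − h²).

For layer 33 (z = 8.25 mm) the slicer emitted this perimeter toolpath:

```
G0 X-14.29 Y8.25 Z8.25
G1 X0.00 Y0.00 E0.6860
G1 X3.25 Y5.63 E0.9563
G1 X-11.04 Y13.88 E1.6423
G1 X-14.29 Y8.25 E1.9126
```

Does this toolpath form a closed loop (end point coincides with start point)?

Start point (G0): (-14.29, 8.25). End point (last G1): the path returns to the start — closed.

yes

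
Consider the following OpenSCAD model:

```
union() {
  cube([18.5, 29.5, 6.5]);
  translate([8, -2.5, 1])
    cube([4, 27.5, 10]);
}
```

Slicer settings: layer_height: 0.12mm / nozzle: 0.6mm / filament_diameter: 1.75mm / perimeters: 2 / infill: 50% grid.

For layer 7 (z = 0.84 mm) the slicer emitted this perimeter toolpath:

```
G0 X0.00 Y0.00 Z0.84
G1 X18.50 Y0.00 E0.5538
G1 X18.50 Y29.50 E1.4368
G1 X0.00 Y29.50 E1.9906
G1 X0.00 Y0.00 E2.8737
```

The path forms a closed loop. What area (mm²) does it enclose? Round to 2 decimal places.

545.75 mm²

Apply the shoelace formula to the sequence of (X, Y) vertices; enclosed area = 545.75 mm².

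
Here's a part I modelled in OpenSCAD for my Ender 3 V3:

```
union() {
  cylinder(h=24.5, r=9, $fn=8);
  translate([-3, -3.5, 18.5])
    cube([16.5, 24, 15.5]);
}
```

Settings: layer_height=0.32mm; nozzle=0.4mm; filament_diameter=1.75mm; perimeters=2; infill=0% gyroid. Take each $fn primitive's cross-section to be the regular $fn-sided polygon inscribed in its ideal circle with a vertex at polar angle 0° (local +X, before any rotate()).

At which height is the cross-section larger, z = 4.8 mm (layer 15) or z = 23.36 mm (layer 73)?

layer 73 (z = 23.36 mm)

Layer 15 (z = 4.8): the cylinder: section is a regular 8-gon, circumradius r=9 (area = (8/2)·9.000²·sin(360°/8) = 229.10 mm²); the cube at (-3, -3.5) is absent (z outside [18.5, 34]); Combining (union): only the r=9 cylinder is present, so the union is just that shape — area = 229.10 mm². So its area = 229.10 mm². Layer 73 (z = 23.36): the cylinder: section is a regular 8-gon, circumradius r=9 (area = (8/2)·9.000²·sin(360°/8) = 229.10 mm²); the cube at (-3, -3.5) (footprint 16.5×24) is included at this height (area 396.00 mm²); Merging all regions: the regions partially overlap — summed areas 625.10 mm² minus the doubly-counted overlap 121.87 mm² gives 503.23 mm² — area = 503.23 mm². So its area = 503.23 mm². Layer 73 is larger (503.23 vs 229.10 mm²).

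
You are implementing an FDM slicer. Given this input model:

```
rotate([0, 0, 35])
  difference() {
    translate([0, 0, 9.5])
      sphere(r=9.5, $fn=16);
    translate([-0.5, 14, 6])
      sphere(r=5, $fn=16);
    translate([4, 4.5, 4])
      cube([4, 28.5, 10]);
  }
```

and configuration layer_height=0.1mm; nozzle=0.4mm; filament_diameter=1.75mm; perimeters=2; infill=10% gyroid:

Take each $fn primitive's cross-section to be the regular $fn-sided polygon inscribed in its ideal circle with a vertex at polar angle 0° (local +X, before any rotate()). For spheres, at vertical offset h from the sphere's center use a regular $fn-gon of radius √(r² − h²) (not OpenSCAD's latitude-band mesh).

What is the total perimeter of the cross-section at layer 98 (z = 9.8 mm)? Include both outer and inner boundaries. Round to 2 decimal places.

At z = 9.8 mm: the r=9.5 sphere slices to a regular 16-gon of circumradius 9.495 (√(r²−h²) with h=0.3 from center) (perimeter = 2·16·9.495·sin(180°/16) = 59.28 mm); the r=5 sphere at (-0.5, 14) slices to a regular 16-gon of circumradius 3.250 (√(r²−h²) with h=3.8 from center) (perimeter = 2·16·3.250·sin(180°/16) = 20.29 mm); the 4×28.5 cube at (4, 4.5) contributes its full rectangle (perimeter 65.00 mm); After the difference (first − rest): starting from the r=9.5 sphere, the r=5 sphere at (-0.5, 14) misses the remaining region (no effect); the 4×28.5 cube at (4, 4.5) partially overlaps it — only the 10.08 mm² overlap (of its 114.00 mm²) is removed, clipping the outline — boundary = 62.02 mm; (whole slice rotated 35° about Z — lengths, areas and connectivity unchanged). Overall, the cross-section is a single solid region. Total boundary length (outer) = 62.02 mm.

62.02 mm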